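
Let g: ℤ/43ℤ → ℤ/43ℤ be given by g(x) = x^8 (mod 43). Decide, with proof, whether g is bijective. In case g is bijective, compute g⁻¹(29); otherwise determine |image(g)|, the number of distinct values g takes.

22

g(21): Repeated squaring mod 43: 21^1 ≡ 21, 21^2 ≡ 21² = 441 ≡ 11, 21^4 ≡ 11² = 121 ≡ 35, 21^8 ≡ 35² = 1225 ≡ 21. So 21^8 ≡ 21 (mod 43).
g(22): Repeated squaring mod 43: 22^1 ≡ 22, 22^2 ≡ 22² = 484 ≡ 11, 22^4 ≡ 11² = 121 ≡ 35, 22^8 ≡ 35² = 1225 ≡ 21. So 22^8 ≡ 21 (mod 43).
So g(21) = g(22) = 21 while 21 ≠ 22, so g is not injective, hence not bijective.
Since g is not bijective, we determine |image(g)|. Computing x^8 mod 43 for each x (by repeated squaring, reducing mod 43 at every step), the values g(0), g(1), …, g(42) are: 0, 1, 41, 25, 4, 13, 36, 6, 35, 23, 17, 11, 14, 38, 31, 24, 16, 10, 40, 15, 9, 21, 21, 9, 15, 40, 10, 16, 24, 31, 38, 14, 11, 17, 23, 35, 6, 36, 13, 4, 25, 41, 1.
The distinct values are {0, 1, 4, 6, 9, 10, 11, 13, 14, 15, 16, 17, 21, 23, 24, 25, 31, 35, 36, 38, 40, 41}; there are 22 of them.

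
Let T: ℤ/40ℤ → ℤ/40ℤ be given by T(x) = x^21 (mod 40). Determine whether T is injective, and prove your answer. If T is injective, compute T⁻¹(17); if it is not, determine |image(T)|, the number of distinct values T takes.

25

T(0) = 0^21 = 0.
T(10): Repeated squaring mod 40: 10^1 ≡ 10, 10^2 ≡ 10² = 100 ≡ 20, 10^4 ≡ 20² = 400 ≡ 0, 10^8 ≡ 0² = 0, 10^16 ≡ 0² = 0. Since 21 = 16 + 4 + 1, 10^21 ≡ 0·0·10: 0·0 = 0, then 0·10 = 0. So 10^21 ≡ 0 (mod 40).
So T(0) = T(10) = 0 while 0 ≠ 10, thus T is not injective.
Since T is not injective, we determine |image(T)|. Computing x^21 mod 40 for each x (by repeated squaring, reducing mod 40 at every step), the values T(0), T(1), …, T(39) are: 0, 1, 32, 3, 24, 5, 16, 7, 8, 9, 0, 11, 32, 13, 24, 15, 16, 17, 8, 19, 0, 21, 32, 23, 24, 25, 16, 27, 8, 29, 0, 31, 32, 33, 24, 35, 16, 37, 8, 39.
The distinct values are {0, 1, 3, 5, 7, 8, 9, 11, 13, 15, 16, 17, 19, 21, 23, 24, 25, 27, 29, 31, 32, 33, 35, 37, 39}; there are 25 of them.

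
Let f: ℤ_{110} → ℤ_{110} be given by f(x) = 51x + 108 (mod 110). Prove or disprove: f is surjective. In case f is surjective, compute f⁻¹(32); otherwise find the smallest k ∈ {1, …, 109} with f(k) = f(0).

Since gcd(51, 110) = 1, 51 is invertible modulo 110. Euclid's algorithm: 110 = 2·51 + 8, 51 = 6·8 + 3, 8 = 2·3 + 2, 3 = 1·2 + 1; back-substituting gives 1 = 41·51 − 19·110, so 51⁻¹ ≡ 41 (mod 110).
For any y ∈ ℤ_{110}, x = 41(y − 108) mod 110 satisfies f(x) = 51·41(y − 108) + 108 ≡ y (since 51·41 ≡ 1 mod 110). So every y has a preimage.
Thus f is surjective.
Since f is surjective, we compute f⁻¹(32): solve 51x + 108 ≡ 32 (mod 110), i.e. 51x ≡ 34 (mod 110).
Multiplying by 51⁻¹ = 41 gives x ≡ 41·34 = 1394 = 12·110 + 74 ≡ 74 (mod 110).
Check: f(74) = 51·74 + 108 = 3882 = 35·110 + 32 ≡ 32 (mod 110).

74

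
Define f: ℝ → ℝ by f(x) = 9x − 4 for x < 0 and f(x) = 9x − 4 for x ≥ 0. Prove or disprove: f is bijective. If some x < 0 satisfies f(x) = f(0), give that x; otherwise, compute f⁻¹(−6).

-2/9

Both pieces are strictly increasing (slopes 9 and 9), so each is injective on its own interval.
The left piece maps (−∞, 0) onto (−∞, −4); the right piece maps [0, ∞) onto [−4, ∞).
Since −4 = −4, the images partition ℝ: f is injective and surjective, hence bijective.
Because the two images are disjoint, no x < 0 has f(x) = f(0), so we compute f⁻¹(−6): −6 lies in (−∞, −4), so solve 9x − 4 = −6: x = (−6 + 4)/9 = −2/9.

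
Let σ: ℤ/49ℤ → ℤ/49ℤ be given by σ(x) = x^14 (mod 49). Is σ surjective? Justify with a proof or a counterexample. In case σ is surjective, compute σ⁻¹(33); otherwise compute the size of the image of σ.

σ(3): Repeated squaring mod 49: 3^1 ≡ 3, 3^2 ≡ 3² = 9, 3^4 ≡ 9² = 81 ≡ 32, 3^8 ≡ 32² = 1024 ≡ 44. Since 14 = 8 + 4 + 2, 3^14 ≡ 44·32·9: 44·32 = 1408 ≡ 36, then 36·9 = 324 ≡ 30. So 3^14 ≡ 30 (mod 49).
σ(4): Repeated squaring mod 49: 4^1 ≡ 4, 4^2 ≡ 4² = 16, 4^4 ≡ 16² = 256 ≡ 11, 4^8 ≡ 11² = 121 ≡ 23. Since 14 = 8 + 4 + 2, 4^14 ≡ 23·11·16: 23·11 = 253 ≡ 8, then 8·16 = 128 ≡ 30. So 4^14 ≡ 30 (mod 49).
So σ(3) = σ(4) = 30 while 3 ≠ 4, thus σ is not injective.
A non-injective map from the 49-element set ℤ/49ℤ to itself takes at most 48 distinct values, so it cannot be surjective. So σ is not surjective.
Since σ is not surjective, we determine |image(σ)|. Computing x^14 mod 49 for each x (by repeated squaring, reducing mod 49 at every step), the values σ(0), σ(1), …, σ(48) are: 0, 1, 18, 30, 30, 18, 1, 0, 1, 18, 30, 30, 18, 1, 0, 1, 18, 30, 30, 18, 1, 0, 1, 18, 30, 30, 18, 1, 0, 1, 18, 30, 30, 18, 1, 0, 1, 18, 30, 30, 18, 1, 0, 1, 18, 30, 30, 18, 1.
The distinct values are {0, 1, 18, 30}; there are 4 of them.

4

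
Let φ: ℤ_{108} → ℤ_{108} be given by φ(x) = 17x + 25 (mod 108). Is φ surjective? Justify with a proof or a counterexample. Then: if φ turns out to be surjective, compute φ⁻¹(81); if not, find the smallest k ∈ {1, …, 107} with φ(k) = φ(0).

Recall that φ is surjective if every y in the codomain equals φ(x) for some x in the domain.
Since gcd(17, 108) = 1, 17 is invertible modulo 108. Euclid's algorithm: 108 = 6·17 + 6, 17 = 2·6 + 5, 6 = 1·5 + 1; back-substituting gives 1 = 89·17 − 14·108, so 17⁻¹ ≡ 89 (mod 108).
For any y ∈ ℤ_{108}, x = 89(y − 25) mod 108 satisfies φ(x) = 17·89(y − 25) + 25 ≡ y (since 17·89 ≡ 1 mod 108). So every y has a preimage.
Therefore φ is surjective.
Since φ is surjective, we compute φ⁻¹(81): solve 17x + 25 ≡ 81 (mod 108), i.e. 17x ≡ 56 (mod 108).
Multiplying by 17⁻¹ = 89 gives x ≡ 89·56 = 4984 = 46·108 + 16 ≡ 16 (mod 108).
Check: φ(16) = 17·16 + 25 = 297 = 2·108 + 81 ≡ 81 (mod 108).

16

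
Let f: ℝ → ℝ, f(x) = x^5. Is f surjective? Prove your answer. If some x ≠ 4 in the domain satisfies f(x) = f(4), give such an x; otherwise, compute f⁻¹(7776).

6

For any y ∈ ℝ, x = y^{1/5} ∈ ℝ gives f(x) = y, so f is surjective.
Since x ↦ x^5 is strictly increasing on ℝ, it is injective there, so no x ≠ 4 in the domain has f(x) = f(4). We therefore compute f⁻¹(7776) = 7776^{1/5} = 6 (indeed 6^5 = 7776).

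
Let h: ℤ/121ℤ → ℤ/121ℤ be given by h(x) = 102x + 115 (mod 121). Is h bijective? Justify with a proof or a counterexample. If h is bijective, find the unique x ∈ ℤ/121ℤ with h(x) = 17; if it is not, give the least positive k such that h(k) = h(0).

37

By definition, h is injective when h(s) = h(t) forces s = t.
Suppose h(s) = h(t) in ℤ/121ℤ. Then 102s + 115 ≡ 102t + 115 (mod 121), hence 102(s − t) ≡ 0 (mod 121).
Since gcd(102, 121) = 1, 102 is invertible modulo 121, thus s − t ≡ 0 (mod 121), i.e. s = t.
We now compute 102⁻¹ mod 121 explicitly. Euclid's algorithm: 121 = 1·102 + 19, 102 = 5·19 + 7, 19 = 2·7 + 5, 7 = 1·5 + 2, 5 = 2·2 + 1; back-substituting gives 1 = 70·102 − 59·121, so 102⁻¹ ≡ 70 (mod 121).
For any y ∈ ℤ/121ℤ, x = 70(y − 115) mod 121 satisfies h(x) = 102·70(y − 115) + 115 ≡ y (since 102·70 ≡ 1 mod 121). So every y has a preimage.
Hence h is bijective.
Since h is bijective, we compute h⁻¹(17): solve 102x + 115 ≡ 17 (mod 121), i.e. 102x ≡ 23 (mod 121).
Multiplying by 102⁻¹ = 70 gives x ≡ 70·23 = 1610 = 13·121 + 37 ≡ 37 (mod 121).
Check: h(37) = 102·37 + 115 = 3889 = 32·121 + 17 ≡ 17 (mod 121).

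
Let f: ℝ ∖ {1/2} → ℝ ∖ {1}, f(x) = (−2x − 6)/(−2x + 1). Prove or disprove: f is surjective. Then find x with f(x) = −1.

For any y ≠ 1, solving y(−2x + 1) = −2x − 6 for x gives a well-defined x ≠ 1/2. So f is surjective.
Solving f(x) = −1: cross-multiplying gives −2x − 6 = −1(−2x + 1), which rearranges to −4x = 5, so x = −5/4.

-5/4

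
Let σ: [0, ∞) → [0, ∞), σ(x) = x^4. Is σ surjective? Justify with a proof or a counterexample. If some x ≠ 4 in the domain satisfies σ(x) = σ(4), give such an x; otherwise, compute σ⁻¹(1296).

For any y ∈ [0, ∞), x = y^{1/4} ∈ [0, ∞) gives σ(x) = y, so σ is surjective.
Since x ↦ x^4 is strictly increasing on [0, ∞), it is injective there, so no x ≠ 4 in the domain has σ(x) = σ(4). We therefore compute σ⁻¹(1296) = 1296^{1/4} = 6 (indeed 6^4 = 1296).

6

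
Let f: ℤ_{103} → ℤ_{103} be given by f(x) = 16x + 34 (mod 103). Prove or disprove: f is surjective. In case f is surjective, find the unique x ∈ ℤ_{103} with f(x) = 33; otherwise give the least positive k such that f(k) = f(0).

45

Since gcd(16, 103) = 1, 16 is invertible modulo 103. Euclid's algorithm: 103 = 6·16 + 7, 16 = 2·7 + 2, 7 = 3·2 + 1; back-substituting gives 1 = 58·16 − 9·103, so 16⁻¹ ≡ 58 (mod 103).
For any y ∈ ℤ_{103}, x = 58(y − 34) mod 103 satisfies f(x) = 16·58(y − 34) + 34 ≡ y (since 16·58 ≡ 1 mod 103). So every y has a preimage.
So f is surjective.
Since f is surjective, we compute f⁻¹(33): solve 16x + 34 ≡ 33 (mod 103), i.e. 16x ≡ 102 (mod 103).
Multiplying by 16⁻¹ = 58 gives x ≡ 58·102 = 5916 = 57·103 + 45 ≡ 45 (mod 103).
Check: f(45) = 16·45 + 34 = 754 = 7·103 + 33 ≡ 33 (mod 103).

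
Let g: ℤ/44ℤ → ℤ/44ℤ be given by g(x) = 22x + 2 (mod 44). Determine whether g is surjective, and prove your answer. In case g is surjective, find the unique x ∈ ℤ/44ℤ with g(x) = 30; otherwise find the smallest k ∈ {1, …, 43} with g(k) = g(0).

2

Since gcd(22, 44) = 22, we have 22x ≡ 0 (mod 22) for all x, so g(x) ≡ 2 (mod 22).
But 0 ≢ 2 (mod 22), so 0 ∈ ℤ/44ℤ has no preimage. Hence g is not surjective.
Since g is not surjective, we find the least positive k with g(k) = g(0): this means 22k ≡ 0 (mod 44), i.e. 44 ∣ 22k. Since gcd(22, 44) = 22, dividing through by 22 this holds exactly when 2 ∣ k.
The smallest positive such k is 2.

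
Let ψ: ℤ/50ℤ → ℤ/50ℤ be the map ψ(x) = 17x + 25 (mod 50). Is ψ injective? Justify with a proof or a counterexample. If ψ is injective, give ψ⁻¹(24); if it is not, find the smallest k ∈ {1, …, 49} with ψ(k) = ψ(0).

47

Recall that ψ is injective if ψ(u) = ψ(v) implies u = v.
If ψ(u) = ψ(v), then 17u ≡ 17v (mod 50). Because gcd(17, 50) = 1, we may cancel 17 to get u ≡ v (mod 50).
So ψ is injective.
We now compute 17⁻¹ mod 50 explicitly. Euclid's algorithm: 50 = 2·17 + 16, 17 = 1·16 + 1; back-substituting gives 1 = 3·17 − 1·50, so 17⁻¹ ≡ 3 (mod 50).
Since ψ is injective, we find ψ⁻¹(24): we need 17x ≡ 24 − 25 ≡ 49 (mod 50). Using 17⁻¹ = 3: x ≡ 3·49 = 147 = 2·50 + 47, so x = 47.
Check: ψ(47) = 17·47 + 25 = 824 = 16·50 + 24 ≡ 24 (mod 50).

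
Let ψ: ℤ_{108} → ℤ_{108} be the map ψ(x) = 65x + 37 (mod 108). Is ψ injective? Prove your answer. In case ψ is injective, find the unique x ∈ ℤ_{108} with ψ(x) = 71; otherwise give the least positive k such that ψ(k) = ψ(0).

62

Recall: ψ is injective when ψ(a) = ψ(b) forces a = b.
Suppose ψ(a) = ψ(b) in ℤ_{108}. Then 65a + 37 ≡ 65b + 37 (mod 108), thus 65(a − b) ≡ 0 (mod 108).
Since gcd(65, 108) = 1, 65 is invertible modulo 108, therefore a − b ≡ 0 (mod 108), i.e. a = b.
Thus ψ is injective.
We now compute 65⁻¹ mod 108 explicitly. Euclid's algorithm: 108 = 1·65 + 43, 65 = 1·43 + 22, 43 = 1·22 + 21, 22 = 1·21 + 1; back-substituting gives 1 = 5·65 − 3·108, so 65⁻¹ ≡ 5 (mod 108).
Since ψ is injective, we compute ψ⁻¹(71): solve 65x + 37 ≡ 71 (mod 108), i.e. 65x ≡ 34 (mod 108).
Multiplying by 65⁻¹ = 5 gives x ≡ 5·34 = 170 = 1·108 + 62 ≡ 62 (mod 108).
Check: ψ(62) = 65·62 + 37 = 4067 = 37·108 + 71 ≡ 71 (mod 108).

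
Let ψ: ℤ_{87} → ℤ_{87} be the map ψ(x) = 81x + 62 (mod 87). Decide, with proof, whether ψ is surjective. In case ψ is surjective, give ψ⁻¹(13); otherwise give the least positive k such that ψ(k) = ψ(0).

29

Since gcd(81, 87) = 3, we have 81x ≡ 0 (mod 3) for all x, so ψ(x) ≡ 2 (mod 3).
But 0 ≢ 2 (mod 3), so 0 ∈ ℤ_{87} has no preimage. So ψ is not surjective.
Since ψ is not surjective, we find the least positive k with ψ(k) = ψ(0): this means 81k ≡ 0 (mod 87), i.e. 87 ∣ 81k. Since gcd(81, 87) = 3, dividing through by 3 this holds exactly when 29 ∣ 27k, and as gcd(27, 29) = 1, exactly when 29 ∣ k.
The smallest positive such k is 29.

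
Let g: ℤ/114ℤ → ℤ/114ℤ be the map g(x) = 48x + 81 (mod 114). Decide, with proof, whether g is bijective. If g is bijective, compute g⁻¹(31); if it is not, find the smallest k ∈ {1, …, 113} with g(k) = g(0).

We have gcd(48, 114) = 6 > 1. Taking s = 0 and t = 19: g(0) = 81 and g(19) = 48·19 + 81 = 993 ≡ 81 (mod 114).
So g(0) = g(19) while 0 ≠ 19, therefore g is not injective, hence not bijective.
Since g is not bijective, we find the least positive k with g(k) = g(0): this means 48k ≡ 0 (mod 114), i.e. 114 ∣ 48k. Since gcd(48, 114) = 6, dividing through by 6 this holds exactly when 19 ∣ 8k, and as gcd(8, 19) = 1, exactly when 19 ∣ k.
The smallest positive such k is 19.

19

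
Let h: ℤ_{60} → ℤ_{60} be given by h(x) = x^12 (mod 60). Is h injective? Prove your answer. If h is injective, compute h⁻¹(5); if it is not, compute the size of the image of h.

8

h(2): Repeated squaring mod 60: 2^1 ≡ 2, 2^2 ≡ 2² = 4, 2^4 ≡ 4² = 16, 2^8 ≡ 16² = 256 ≡ 16. Since 12 = 8 + 4, 2^12 ≡ 16·16: 16·16 = 256 ≡ 16. So 2^12 ≡ 16 (mod 60).
h(4): Repeated squaring mod 60: 4^1 ≡ 4, 4^2 ≡ 4² = 16, 4^4 ≡ 16² = 256 ≡ 16, 4^8 ≡ 16² = 256 ≡ 16. Since 12 = 8 + 4, 4^12 ≡ 16·16: 16·16 = 256 ≡ 16. So 4^12 ≡ 16 (mod 60).
So h(2) = h(4) = 16 while 2 ≠ 4, thus h is not injective.
Since h is not injective, we determine |image(h)|. Computing x^12 mod 60 for each x (by repeated squaring, reducing mod 60 at every step), the values h(0), h(1), …, h(59) are: 0, 1, 16, 21, 16, 25, 36, 1, 16, 21, 40, 1, 36, 1, 16, 45, 16, 1, 36, 1, 40, 21, 16, 1, 36, 25, 16, 21, 16, 1, 0, 1, 16, 21, 16, 25, 36, 1, 16, 21, 40, 1, 36, 1, 16, 45, 16, 1, 36, 1, 40, 21, 16, 1, 36, 25, 16, 21, 16, 1.
The distinct values are {0, 1, 16, 21, 25, 36, 40, 45}; there are 8 of them.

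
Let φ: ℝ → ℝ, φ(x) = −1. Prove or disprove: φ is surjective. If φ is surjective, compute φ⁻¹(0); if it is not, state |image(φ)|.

1

φ(x) = −1 for all x, so 0 has no preimage and φ is not surjective.
Since φ is not surjective, we state |image(φ)|: the image of φ is {−1}, which has 1 element.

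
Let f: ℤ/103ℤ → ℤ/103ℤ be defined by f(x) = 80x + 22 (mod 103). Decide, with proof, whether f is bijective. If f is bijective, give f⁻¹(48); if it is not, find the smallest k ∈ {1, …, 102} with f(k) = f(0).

If f(x_1) = f(x_2), then 80x_1 ≡ 80x_2 (mod 103). Because gcd(80, 103) = 1, we may cancel 80 to get x_1 ≡ x_2 (mod 103).
We now compute 80⁻¹ mod 103 explicitly. Euclid's algorithm: 103 = 1·80 + 23, 80 = 3·23 + 11, 23 = 2·11 + 1; back-substituting gives 1 = 94·80 − 73·103, so 80⁻¹ ≡ 94 (mod 103).
Then y ↦ 94(y − 22) is a two-sided inverse to f, so every y ∈ ℤ/103ℤ has a preimage.
Thus f is bijective.
Since f is bijective, we find f⁻¹(48): we need 80x ≡ 48 − 22 ≡ 26 (mod 103). Using 80⁻¹ = 94: x ≡ 94·26 = 2444 = 23·103 + 75, so x = 75.
Check: f(75) = 80·75 + 22 = 6022 = 58·103 + 48 ≡ 48 (mod 103).

75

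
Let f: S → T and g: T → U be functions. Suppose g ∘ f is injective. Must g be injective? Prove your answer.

No. Take S = {0, 1}, T = {0, 1, 2, 3, 4}, U = {0, 1, 2, 3, 4}, f(a) = a for each a ∈ S, and g(b) = 3 if b ∈ {3, 4} else g(b) = b.
Then g ∘ f = f is injective (S ⊂ T and f is the inclusion), but g(3) = g(4) = 3 with 3 ≠ 4, so g is not injective.

not injective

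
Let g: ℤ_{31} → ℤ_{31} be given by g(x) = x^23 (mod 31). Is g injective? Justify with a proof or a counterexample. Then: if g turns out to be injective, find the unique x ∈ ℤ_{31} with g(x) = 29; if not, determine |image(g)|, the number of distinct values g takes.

Since 31 is prime, the nonzero elements of ℤ_{31} form a cyclic group of order 30.
As gcd(23, 30) = 1, raising to the 23rd power is a bijection on this group: if s^23 ≡ t^23 then (st^{−1})^23 = 1, and the only element of order dividing gcd(23, 30) = 1 is 1, so s = t.
With g(0) = 0 this makes g injective on all of ℤ_{31}, hence bijective (finite equal-size domain and codomain). In particular g is injective.
Since g is injective, we find the preimage of 29. The inverse of x ↦ x^23 on (ℤ_{31})^× is x ↦ x^17, because 23·17 = 391 = 13·30 + 1 ≡ 1 (mod 30) and x^{30} = 1 for x ≠ 0 (Fermat). So g⁻¹(29) = 29^17 mod 31.
Repeated squaring mod 31: 29^1 ≡ 29, 29^2 ≡ 29² = 841 ≡ 4, 29^4 ≡ 4² = 16, 29^8 ≡ 16² = 256 ≡ 8, 29^16 ≡ 8² = 64 ≡ 2. Since 17 = 16 + 1, 29^17 ≡ 2·29: 2·29 = 58 ≡ 27. So 29^17 ≡ 27 (mod 31).
Hence g⁻¹(29) = 27.

27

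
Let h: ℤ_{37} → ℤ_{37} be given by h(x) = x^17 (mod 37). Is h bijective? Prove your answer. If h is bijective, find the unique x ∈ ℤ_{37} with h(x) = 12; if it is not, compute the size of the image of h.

34

Since 37 is prime, the nonzero elements of ℤ_{37} form a cyclic group of order 36.
As gcd(17, 36) = 1, raising to the 17th power is a bijection on this group: if a^17 ≡ b^17 then (ab^{−1})^17 = 1, and the only element of order dividing gcd(17, 36) = 1 is 1, so a = b.
With h(0) = 0 this makes h injective on all of ℤ_{37}, hence bijective (finite equal-size domain and codomain). In particular h is bijective.
Since h is bijective, we find the preimage of 12. The inverse of x ↦ x^17 on (ℤ_{37})^× is x ↦ x^17, because 17·17 = 289 = 8·36 + 1 ≡ 1 (mod 36) and x^{36} = 1 for x ≠ 0 (Fermat). So h⁻¹(12) = 12^17 mod 37.
Repeated squaring mod 37: 12^1 ≡ 12, 12^2 ≡ 12² = 144 ≡ 33, 12^4 ≡ 33² = 1089 ≡ 16, 12^8 ≡ 16² = 256 ≡ 34, 12^16 ≡ 34² = 1156 ≡ 9. Since 17 = 16 + 1, 12^17 ≡ 9·12: 9·12 = 108 ≡ 34. So 12^17 ≡ 34 (mod 37).
Hence h⁻¹(12) = 34.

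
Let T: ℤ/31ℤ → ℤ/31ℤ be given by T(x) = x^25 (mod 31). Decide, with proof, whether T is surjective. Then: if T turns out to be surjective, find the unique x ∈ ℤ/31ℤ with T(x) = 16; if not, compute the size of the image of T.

T(1) = 1^25 = 1.
T(2): Repeated squaring mod 31: 2^1 ≡ 2, 2^2 ≡ 2² = 4, 2^4 ≡ 4² = 16, 2^8 ≡ 16² = 256 ≡ 8, 2^16 ≡ 8² = 64 ≡ 2. Since 25 = 16 + 8 + 1, 2^25 ≡ 2·8·2: 2·8 = 16, then 16·2 = 32 ≡ 1. So 2^25 ≡ 1 (mod 31).
So T(1) = T(2) = 1 while 1 ≠ 2, thus T is not injective.
A non-injective map from the 31-element set ℤ/31ℤ to itself takes at most 30 distinct values, so it cannot be surjective. Thus T is not surjective.
Since T is not surjective, we determine |image(T)|. Computing x^25 mod 31 for each x (by repeated squaring, reducing mod 31 at every step), the values T(0), T(1), …, T(30) are: 0, 1, 1, 6, 1, 5, 6, 25, 1, 5, 5, 26, 6, 26, 25, 30, 1, 6, 5, 25, 5, 26, 26, 30, 6, 25, 26, 30, 25, 30, 30.
The distinct values are {0, 1, 5, 6, 25, 26, 30}; there are 7 of them.

7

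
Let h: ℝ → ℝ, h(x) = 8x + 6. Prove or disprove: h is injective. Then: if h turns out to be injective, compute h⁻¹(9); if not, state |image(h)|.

3/8

Suppose h(u) = h(v). Then 8u + 6 = 8v + 6, therefore 8u = 8v, so u = v.
Therefore h is injective.
Since h is injective, we compute h⁻¹(9) = (9 − 6)/8 = 3/8.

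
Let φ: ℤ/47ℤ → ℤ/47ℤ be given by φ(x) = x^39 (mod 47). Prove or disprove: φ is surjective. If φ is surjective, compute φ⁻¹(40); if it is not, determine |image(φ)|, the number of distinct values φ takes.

22

Since 47 is prime, the nonzero elements of ℤ/47ℤ form a cyclic group of order 46.
As gcd(39, 46) = 1, raising to the 39th power is a bijection on this group: if x_1^39 ≡ x_2^39 then (x_1x_2^{−1})^39 = 1, and the only element of order dividing gcd(39, 46) = 1 is 1, so x_1 = x_2.
With φ(0) = 0 this makes φ injective on all of ℤ/47ℤ, hence bijective (finite equal-size domain and codomain). In particular φ is surjective.
Since φ is surjective, we find the preimage of 40. The inverse of x ↦ x^39 on (ℤ/47ℤ)^× is x ↦ x^13, because 39·13 = 507 = 11·46 + 1 ≡ 1 (mod 46) and x^{46} = 1 for x ≠ 0 (Fermat). So φ⁻¹(40) = 40^13 mod 47.
Repeated squaring mod 47: 40^1 ≡ 40, 40^2 ≡ 40² = 1600 ≡ 2, 40^4 ≡ 2² = 4, 40^8 ≡ 4² = 16. Since 13 = 8 + 4 + 1, 40^13 ≡ 16·4·40: 16·4 = 64 ≡ 17, then 17·40 = 680 ≡ 22. So 40^13 ≡ 22 (mod 47).
Hence φ⁻¹(40) = 22.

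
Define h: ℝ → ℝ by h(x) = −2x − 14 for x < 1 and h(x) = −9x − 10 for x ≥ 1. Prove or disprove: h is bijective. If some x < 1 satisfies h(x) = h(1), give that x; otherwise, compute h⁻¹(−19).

1

Both pieces are strictly decreasing (slopes −2 and −9), so each is injective on its own interval.
The left piece maps (−∞, 1) onto (−16, ∞); the right piece maps [1, ∞) onto (−∞, −19].
The images leave a gap (−16 has no preimage), so h is not surjective, hence not bijective.
Because the two images are disjoint, no x < 1 has h(x) = h(1), so we compute h⁻¹(−19): −19 lies in (−∞, −19], so solve −9x − 10 = −19: x = (−19 + 10)/(−9) = 1.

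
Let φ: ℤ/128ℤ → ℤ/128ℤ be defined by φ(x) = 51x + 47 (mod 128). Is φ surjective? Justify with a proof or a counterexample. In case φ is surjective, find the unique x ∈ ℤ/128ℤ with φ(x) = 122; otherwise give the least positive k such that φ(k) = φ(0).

Recall: φ is surjective if every y in the codomain equals φ(x) for some x in the domain.
Since gcd(51, 128) = 1, 51 is invertible modulo 128. Euclid's algorithm: 128 = 2·51 + 26, 51 = 1·26 + 25, 26 = 1·25 + 1; back-substituting gives 1 = 123·51 − 49·128, so 51⁻¹ ≡ 123 (mod 128).
Then y ↦ 123(y − 47) is a two-sided inverse to φ, so every y ∈ ℤ/128ℤ has a preimage.
Therefore φ is surjective.
Since φ is surjective, we compute φ⁻¹(122): solve 51x + 47 ≡ 122 (mod 128), i.e. 51x ≡ 75 (mod 128).
Multiplying by 51⁻¹ = 123 gives x ≡ 123·75 = 9225 = 72·128 + 9 ≡ 9 (mod 128).
Check: φ(9) = 51·9 + 47 = 506 = 3·128 + 122 ≡ 122 (mod 128).

9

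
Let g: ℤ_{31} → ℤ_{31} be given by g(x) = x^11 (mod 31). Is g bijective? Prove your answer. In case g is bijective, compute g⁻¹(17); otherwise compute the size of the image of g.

Since 31 is prime, the nonzero elements of ℤ_{31} form a cyclic group of order 30.
As gcd(11, 30) = 1, raising to the 11th power is a bijection on this group: if u^11 ≡ v^11 then (uv^{−1})^11 = 1, and the only element of order dividing gcd(11, 30) = 1 is 1, so u = v.
With g(0) = 0 this makes g injective on all of ℤ_{31}, hence bijective (finite equal-size domain and codomain). In particular g is bijective.
Since g is bijective, we find the preimage of 17. The inverse of x ↦ x^11 on (ℤ_{31})^× is x ↦ x^11, because 11·11 = 121 = 4·30 + 1 ≡ 1 (mod 30) and x^{30} = 1 for x ≠ 0 (Fermat). So g⁻¹(17) = 17^11 mod 31.
Repeated squaring mod 31: 17^1 ≡ 17, 17^2 ≡ 17² = 289 ≡ 10, 17^4 ≡ 10² = 100 ≡ 7, 17^8 ≡ 7² = 49 ≡ 18. Since 11 = 8 + 2 + 1, 17^11 ≡ 18·10·17: 18·10 = 180 ≡ 25, then 25·17 = 425 ≡ 22. So 17^11 ≡ 22 (mod 31).
Hence g⁻¹(17) = 22.

22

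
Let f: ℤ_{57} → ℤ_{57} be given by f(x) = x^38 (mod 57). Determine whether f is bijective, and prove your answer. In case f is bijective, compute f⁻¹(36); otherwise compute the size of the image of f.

20

f(8): Repeated squaring mod 57: 8^1 ≡ 8, 8^2 ≡ 8² = 64 ≡ 7, 8^4 ≡ 7² = 49, 8^8 ≡ 49² = 2401 ≡ 7, 8^16 ≡ 7² = 49, 8^32 ≡ 49² = 2401 ≡ 7. Since 38 = 32 + 4 + 2, 8^38 ≡ 7·49·7: 7·49 = 343 ≡ 1, then 1·7 = 7. So 8^38 ≡ 7 (mod 57).
f(11): Repeated squaring mod 57: 11^1 ≡ 11, 11^2 ≡ 11² = 121 ≡ 7, 11^4 ≡ 7² = 49, 11^8 ≡ 49² = 2401 ≡ 7, 11^16 ≡ 7² = 49, 11^32 ≡ 49² = 2401 ≡ 7. Since 38 = 32 + 4 + 2, 11^38 ≡ 7·49·7: 7·49 = 343 ≡ 1, then 1·7 = 7. So 11^38 ≡ 7 (mod 57).
So f(8) = f(11) = 7 while 8 ≠ 11, so f is not injective, hence not bijective.
Since f is not bijective, we determine |image(f)|. Computing x^38 mod 57 for each x (by repeated squaring, reducing mod 57 at every step), the values f(0), f(1), …, f(56) are: 0, 1, 4, 9, 16, 25, 36, 49, 7, 24, 43, 7, 30, 55, 25, 54, 28, 4, 39, 19, 1, 42, 28, 16, 6, 55, 49, 45, 43, 43, 45, 49, 55, 6, 16, 28, 42, 1, 19, 39, 4, 28, 54, 25, 55, 30, 7, 43, 24, 7, 49, 36, 25, 16, 9, 4, 1.
The distinct values are {0, 1, 4, 6, 7, 9, 16, 19, 24, 25, 28, 30, 36, 39, 42, 43, 45, 49, 54, 55}; there are 20 of them.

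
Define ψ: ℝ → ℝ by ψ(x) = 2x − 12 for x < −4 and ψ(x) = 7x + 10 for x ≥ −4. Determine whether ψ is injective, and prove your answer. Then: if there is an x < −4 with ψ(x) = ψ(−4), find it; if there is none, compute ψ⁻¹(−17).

Both pieces are strictly increasing (slopes 2 and 7), so each is injective on its own interval.
The left piece maps (−∞, −4) onto (−∞, −20); the right piece maps [−4, ∞) onto [−18, ∞).
These images are disjoint, so no value is attained by both pieces. So ψ is injective.
Because the two images are disjoint, no x < −4 has ψ(x) = ψ(−4), so we compute ψ⁻¹(−17): −17 lies in [−18, ∞), so solve 7x + 10 = −17: x = (−17 − 10)/7 = −27/7.

-27/7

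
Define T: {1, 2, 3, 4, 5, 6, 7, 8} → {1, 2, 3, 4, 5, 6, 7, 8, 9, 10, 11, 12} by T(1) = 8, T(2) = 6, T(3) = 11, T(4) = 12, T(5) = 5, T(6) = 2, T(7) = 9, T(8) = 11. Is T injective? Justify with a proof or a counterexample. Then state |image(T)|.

T(3) = 11 = T(8) with 3 ≠ 8, so T is not injective.
The image of T is {2, 5, 6, 8, 9, 11, 12}, which has 7 elements.

7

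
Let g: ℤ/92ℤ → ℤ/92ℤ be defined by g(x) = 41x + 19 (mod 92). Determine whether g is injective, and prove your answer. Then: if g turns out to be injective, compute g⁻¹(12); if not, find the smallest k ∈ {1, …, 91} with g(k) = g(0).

Suppose g(x_1) = g(x_2) in ℤ/92ℤ. Then 41x_1 + 19 ≡ 41x_2 + 19 (mod 92), thus 41(x_1 − x_2) ≡ 0 (mod 92).
Since gcd(41, 92) = 1, 41 is invertible modulo 92, so x_1 − x_2 ≡ 0 (mod 92), i.e. x_1 = x_2.
So g is injective.
We now compute 41⁻¹ mod 92 explicitly. Euclid's algorithm: 92 = 2·41 + 10, 41 = 4·10 + 1; back-substituting gives 1 = 9·41 − 4·92, so 41⁻¹ ≡ 9 (mod 92).
Since g is injective, we find g⁻¹(12): we need 41x ≡ 12 − 19 ≡ 85 (mod 92). Using 41⁻¹ = 9: x ≡ 9·85 = 765 = 8·92 + 29, so x = 29.
Check: g(29) = 41·29 + 19 = 1208 = 13·92 + 12 ≡ 12 (mod 92).

29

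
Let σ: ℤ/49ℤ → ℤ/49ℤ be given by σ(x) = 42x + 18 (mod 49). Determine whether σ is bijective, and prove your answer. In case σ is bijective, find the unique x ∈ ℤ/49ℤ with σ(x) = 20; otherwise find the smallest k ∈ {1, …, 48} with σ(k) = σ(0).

7

Recall that σ is injective if σ(a) = σ(b) implies a = b.
We have gcd(42, 49) = 7 > 1. Taking a = 0 and b = 7: σ(0) = 18 and σ(7) = 42·7 + 18 = 312 ≡ 18 (mod 49).
So σ(0) = σ(7) while 0 ≠ 7, hence σ is not injective, hence not bijective.
Since σ is not bijective, we find the least positive k with σ(k) = σ(0): this means 42k ≡ 0 (mod 49), i.e. 49 ∣ 42k. Since gcd(42, 49) = 7, dividing through by 7 this holds exactly when 7 ∣ 6k, and as gcd(6, 7) = 1, exactly when 7 ∣ k.
The smallest positive such k is 7.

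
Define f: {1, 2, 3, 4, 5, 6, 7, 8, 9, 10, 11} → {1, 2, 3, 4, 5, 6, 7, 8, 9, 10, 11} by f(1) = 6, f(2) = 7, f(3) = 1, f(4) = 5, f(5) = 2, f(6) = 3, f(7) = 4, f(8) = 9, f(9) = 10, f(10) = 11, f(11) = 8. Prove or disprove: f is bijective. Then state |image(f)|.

The values 6, 7, 1, 5, 2, 3, 4, 9, 10, 11, 8 are a permutation of {1, 2, 3, 4, 5, 6, 7, 8, 9, 10, 11}: each element appears exactly once.
So f is injective and surjective, hence bijective.
The image of f is {1, 2, 3, 4, 5, 6, 7, 8, 9, 10, 11}, which has 11 elements.

11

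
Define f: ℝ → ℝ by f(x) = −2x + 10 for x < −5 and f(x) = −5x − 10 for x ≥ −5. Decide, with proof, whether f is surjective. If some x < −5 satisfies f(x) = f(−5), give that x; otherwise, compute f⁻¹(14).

Both pieces are strictly decreasing (slopes −2 and −5), so each is injective on its own interval.
The left piece maps (−∞, −5) onto (20, ∞); the right piece maps [−5, ∞) onto (−∞, 15].
The union (20, ∞) ∪ (−∞, 15] omits the interval between 20 and 15; in particular 20 has no preimage. So f is not surjective.
Because the two images are disjoint, no x < −5 has f(x) = f(−5), so we compute f⁻¹(14): 14 lies in (−∞, 15], so solve −5x − 10 = 14: x = (14 + 10)/(−5) = −24/5.

-24/5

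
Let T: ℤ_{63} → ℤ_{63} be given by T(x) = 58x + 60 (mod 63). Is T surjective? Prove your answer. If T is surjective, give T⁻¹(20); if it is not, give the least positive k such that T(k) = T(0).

8

Since gcd(58, 63) = 1, 58 is invertible modulo 63. Euclid's algorithm: 63 = 1·58 + 5, 58 = 11·5 + 3, 5 = 1·3 + 2, 3 = 1·2 + 1; back-substituting gives 1 = 25·58 − 23·63, so 58⁻¹ ≡ 25 (mod 63).
For any y ∈ ℤ_{63}, x = 25(y − 60) mod 63 satisfies T(x) = 58·25(y − 60) + 60 ≡ y (since 58·25 ≡ 1 mod 63). So every y has a preimage.
Hence T is surjective.
Since T is surjective, we find T⁻¹(20): we need 58x ≡ 20 − 60 ≡ 23 (mod 63). Using 58⁻¹ = 25: x ≡ 25·23 = 575 = 9·63 + 8, so x = 8.
Check: T(8) = 58·8 + 60 = 524 = 8·63 + 20 ≡ 20 (mod 63).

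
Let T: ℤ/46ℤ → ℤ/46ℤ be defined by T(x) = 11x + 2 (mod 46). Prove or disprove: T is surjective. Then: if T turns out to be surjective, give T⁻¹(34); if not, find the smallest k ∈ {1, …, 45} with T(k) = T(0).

Recall that surjectivity means every element of the codomain has a preimage under T.
Since gcd(11, 46) = 1, 11 is invertible modulo 46. Euclid's algorithm: 46 = 4·11 + 2, 11 = 5·2 + 1; back-substituting gives 1 = 21·11 − 5·46, so 11⁻¹ ≡ 21 (mod 46).
For any y ∈ ℤ/46ℤ, x = 21(y − 2) mod 46 satisfies T(x) = 11·21(y − 2) + 2 ≡ y (since 11·21 ≡ 1 mod 46). So every y has a preimage.
Thus T is surjective.
Since T is surjective, we find T⁻¹(34): we need 11x ≡ 34 − 2 ≡ 32 (mod 46). Using 11⁻¹ = 21: x ≡ 21·32 = 672 = 14·46 + 28, so x = 28.
Check: T(28) = 11·28 + 2 = 310 = 6·46 + 34 ≡ 34 (mod 46).

28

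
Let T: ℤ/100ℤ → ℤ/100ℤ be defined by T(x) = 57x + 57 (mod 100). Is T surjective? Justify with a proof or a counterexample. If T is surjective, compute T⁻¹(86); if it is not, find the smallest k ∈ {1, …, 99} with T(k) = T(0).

97

Recall: surjectivity means every element of the codomain has a preimage under T.
Since gcd(57, 100) = 1, 57 is invertible modulo 100. Euclid's algorithm: 100 = 1·57 + 43, 57 = 1·43 + 14, 43 = 3·14 + 1; back-substituting gives 1 = 93·57 − 53·100, so 57⁻¹ ≡ 93 (mod 100).
For any y ∈ ℤ/100ℤ, x = 93(y − 57) mod 100 satisfies T(x) = 57·93(y − 57) + 57 ≡ y (since 57·93 ≡ 1 mod 100). So every y has a preimage.
Thus T is surjective.
Since T is surjective, we find T⁻¹(86): we need 57x ≡ 86 − 57 ≡ 29 (mod 100). Using 57⁻¹ = 93: x ≡ 93·29 = 2697 = 26·100 + 97, so x = 97.
Check: T(97) = 57·97 + 57 = 5586 = 55·100 + 86 ≡ 86 (mod 100).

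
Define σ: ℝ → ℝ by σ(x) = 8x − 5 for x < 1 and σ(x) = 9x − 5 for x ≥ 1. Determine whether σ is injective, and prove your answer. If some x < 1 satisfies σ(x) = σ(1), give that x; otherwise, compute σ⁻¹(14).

Both pieces are strictly increasing (slopes 8 and 9), so each is injective on its own interval.
The left piece maps (−∞, 1) onto (−∞, 3); the right piece maps [1, ∞) onto [4, ∞).
These images are disjoint, so no value is attained by both pieces. Therefore σ is injective.
Because the two images are disjoint, no x < 1 has σ(x) = σ(1), so we compute σ⁻¹(14): 14 lies in [4, ∞), so solve 9x − 5 = 14: x = (14 + 5)/9 = 19/9.

19/9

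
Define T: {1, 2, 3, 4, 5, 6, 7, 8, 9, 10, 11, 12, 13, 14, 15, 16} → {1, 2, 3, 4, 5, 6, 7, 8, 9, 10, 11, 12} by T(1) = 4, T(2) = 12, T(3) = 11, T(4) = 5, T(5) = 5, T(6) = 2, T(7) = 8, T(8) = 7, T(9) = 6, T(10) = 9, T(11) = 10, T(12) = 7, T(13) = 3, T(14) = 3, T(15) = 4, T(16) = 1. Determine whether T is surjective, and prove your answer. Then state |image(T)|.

Every element of the codomain has a preimage: 1 = T(16), 2 = T(6), 3 = T(13), 4 = T(1), 5 = T(4), 6 = T(9), 7 = T(8), 8 = T(7), 9 = T(10), 10 = T(11), 11 = T(3), 12 = T(2).
So T is surjective.
The image of T is {1, 2, 3, 4, 5, 6, 7, 8, 9, 10, 11, 12}, which has 12 elements.

12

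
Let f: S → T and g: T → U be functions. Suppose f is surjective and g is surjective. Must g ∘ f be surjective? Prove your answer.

surjective

Let c ∈ U. Since g is surjective, there is b ∈ T with g(b) = c. Since f is surjective, there is a ∈ S with f(a) = b.
Then (g ∘ f)(a) = g(b) = c. Hence g ∘ f is surjective.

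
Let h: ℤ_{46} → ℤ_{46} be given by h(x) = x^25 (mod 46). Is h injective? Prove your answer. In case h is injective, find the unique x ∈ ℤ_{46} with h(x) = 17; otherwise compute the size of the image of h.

Computing x^25 mod 46 for each x (by repeated squaring, reducing mod 46 at every step), the values h(0), h(1), …, h(45) are: 0, 1, 8, 27, 18, 33, 32, 21, 6, 39, 34, 43, 26, 35, 30, 17, 2, 37, 36, 5, 42, 15, 22, 23, 24, 31, 4, 41, 10, 9, 44, 29, 16, 11, 20, 3, 12, 7, 40, 25, 14, 13, 28, 19, 38, 45.
Every element of ℤ_{46} appears exactly once in this list, so h is a bijection, and in particular injective.
Since h is injective, we read off the preimage of 17 from the same table: h(15) = 17, so h⁻¹(17) = 15.

15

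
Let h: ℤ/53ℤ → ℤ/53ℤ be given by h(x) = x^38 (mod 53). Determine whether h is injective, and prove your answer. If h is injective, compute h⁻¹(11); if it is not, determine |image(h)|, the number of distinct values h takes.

h(26): Repeated squaring mod 53: 26^1 ≡ 26, 26^2 ≡ 26² = 676 ≡ 40, 26^4 ≡ 40² = 1600 ≡ 10, 26^8 ≡ 10² = 100 ≡ 47, 26^16 ≡ 47² = 2209 ≡ 36, 26^32 ≡ 36² = 1296 ≡ 24. Since 38 = 32 + 4 + 2, 26^38 ≡ 24·10·40: 24·10 = 240 ≡ 28, then 28·40 = 1120 ≡ 7. So 26^38 ≡ 7 (mod 53).
h(27): Repeated squaring mod 53: 27^1 ≡ 27, 27^2 ≡ 27² = 729 ≡ 40, 27^4 ≡ 40² = 1600 ≡ 10, 27^8 ≡ 10² = 100 ≡ 47, 27^16 ≡ 47² = 2209 ≡ 36, 27^32 ≡ 36² = 1296 ≡ 24. Since 38 = 32 + 4 + 2, 27^38 ≡ 24·10·40: 24·10 = 240 ≡ 28, then 28·40 = 1120 ≡ 7. So 27^38 ≡ 7 (mod 53).
So h(26) = h(27) = 7 while 26 ≠ 27, so h is not injective.
Since h is not injective, we determine |image(h)|. Computing x^38 mod 53 for each x (by repeated squaring, reducing mod 53 at every step), the values h(0), h(1), …, h(52) are: 0, 1, 38, 43, 13, 6, 44, 15, 17, 47, 16, 24, 29, 49, 40, 46, 10, 28, 37, 4, 25, 9, 11, 52, 42, 36, 7, 7, 36, 42, 52, 11, 9, 25, 4, 37, 28, 10, 46, 40, 49, 29, 24, 16, 47, 17, 15, 44, 6, 13, 43, 38, 1.
The distinct values are {0, 1, 4, 6, 7, 9, 10, 11, 13, 15, 16, 17, 24, 25, 28, 29, 36, 37, 38, 40, 42, 43, 44, 46, 47, 49, 52}; there are 27 of them.

27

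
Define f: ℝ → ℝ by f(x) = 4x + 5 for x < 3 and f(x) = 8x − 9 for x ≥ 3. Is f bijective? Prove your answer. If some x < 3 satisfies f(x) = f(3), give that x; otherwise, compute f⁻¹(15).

Both pieces are strictly increasing (slopes 4 and 8), so each is injective on its own interval.
The left piece maps (−∞, 3) onto (−∞, 17); the right piece maps [3, ∞) onto [15, ∞).
These images overlap. In particular f(3) = 15 (right piece), and solving 4x + 5 = 15 on the left piece gives x = 5/2 < 3.
So f(5/2) = f(3) with 5/2 ≠ 3, and f is not injective, hence not bijective. This x = 5/2 is the requested value below 3.

5/2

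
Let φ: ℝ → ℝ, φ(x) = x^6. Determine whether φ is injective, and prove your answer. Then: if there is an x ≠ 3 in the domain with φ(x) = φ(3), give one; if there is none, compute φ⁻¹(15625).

-3

φ(3) = 729 = (−3)^6 = φ(−3) (since 6 is even), with 3 ≠ −3. So φ is not injective.
For the follow-up, such an x exists: taking x = −3 ∈ ℝ gives φ(−3) = 729 = φ(3) with −3 ≠ 3.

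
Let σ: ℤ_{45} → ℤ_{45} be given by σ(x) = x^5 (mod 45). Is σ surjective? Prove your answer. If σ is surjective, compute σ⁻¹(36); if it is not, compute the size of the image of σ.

σ(0) = 0^5 = 0.
σ(15): Repeated squaring mod 45: 15^1 ≡ 15, 15^2 ≡ 15² = 225 ≡ 0, 15^4 ≡ 0² = 0. Since 5 = 4 + 1, 15^5 ≡ 0·15: 0·15 = 0. So 15^5 ≡ 0 (mod 45).
So σ(0) = σ(15) = 0 while 0 ≠ 15, so σ is not injective.
A non-injective map from the 45-element set ℤ_{45} to itself takes at most 44 distinct values, so it cannot be surjective. So σ is not surjective.
Since σ is not surjective, we determine |image(σ)|. Computing x^5 mod 45 for each x (by repeated squaring, reducing mod 45 at every step), the values σ(0), σ(1), …, σ(44) are: 0, 1, 32, 18, 34, 20, 36, 22, 8, 9, 10, 41, 27, 43, 29, 0, 31, 17, 18, 19, 5, 36, 7, 38, 9, 40, 26, 27, 28, 14, 0, 16, 2, 18, 4, 35, 36, 37, 23, 9, 25, 11, 27, 13, 44.
The distinct values are {0, 1, 2, 4, 5, 7, 8, 9, 10, 11, 13, 14, 16, 17, 18, 19, 20, 22, 23, 25, 26, 27, 28, 29, 31, 32, 34, 35, 36, 37, 38, 40, 41, 43, 44}; there are 35 of them.

35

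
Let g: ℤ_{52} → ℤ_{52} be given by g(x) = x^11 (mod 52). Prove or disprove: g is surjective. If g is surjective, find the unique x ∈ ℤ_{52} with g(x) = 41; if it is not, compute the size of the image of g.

g(0) = 0^11 = 0.
g(26): Repeated squaring mod 52: 26^1 ≡ 26, 26^2 ≡ 26² = 676 ≡ 0, 26^4 ≡ 0² = 0, 26^8 ≡ 0² = 0. Since 11 = 8 + 2 + 1, 26^11 ≡ 0·0·26: 0·0 = 0, then 0·26 = 0. So 26^11 ≡ 0 (mod 52).
So g(0) = g(26) = 0 while 0 ≠ 26, so g is not injective.
A non-injective map from the 52-element set ℤ_{52} to itself takes at most 51 distinct values, so it cannot be surjective. Hence g is not surjective.
Since g is not surjective, we determine |image(g)|. Computing x^11 mod 52 for each x (by repeated squaring, reducing mod 52 at every step), the values g(0), g(1), …, g(51) are: 0, 1, 20, 35, 36, 21, 24, 15, 44, 29, 4, 19, 12, 13, 40, 7, 48, 49, 8, 11, 28, 5, 16, 43, 32, 25, 0, 27, 20, 9, 36, 47, 24, 41, 44, 3, 4, 45, 12, 39, 40, 33, 48, 23, 8, 37, 28, 31, 16, 17, 32, 51.
The distinct values are {0, 1, 3, 4, 5, 7, 8, 9, 11, 12, 13, 15, 16, 17, 19, 20, 21, 23, 24, 25, 27, 28, 29, 31, 32, 33, 35, 36, 37, 39, 40, 41, 43, 44, 45, 47, 48, 49, 51}; there are 39 of them.

39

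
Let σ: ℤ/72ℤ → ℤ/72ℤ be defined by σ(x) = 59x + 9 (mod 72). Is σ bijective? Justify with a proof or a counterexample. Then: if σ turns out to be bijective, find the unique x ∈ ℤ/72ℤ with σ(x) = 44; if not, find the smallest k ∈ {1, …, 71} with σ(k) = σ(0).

Suppose σ(x_1) = σ(x_2) in ℤ/72ℤ. Then 59x_1 + 9 ≡ 59x_2 + 9 (mod 72), so 59(x_1 − x_2) ≡ 0 (mod 72).
Since gcd(59, 72) = 1, 59 is invertible modulo 72, therefore x_1 − x_2 ≡ 0 (mod 72), i.e. x_1 = x_2.
We now compute 59⁻¹ mod 72 explicitly. Euclid's algorithm: 72 = 1·59 + 13, 59 = 4·13 + 7, 13 = 1·7 + 6, 7 = 1·6 + 1; back-substituting gives 1 = 11·59 − 9·72, so 59⁻¹ ≡ 11 (mod 72).
For any y ∈ ℤ/72ℤ, x = 11(y − 9) mod 72 satisfies σ(x) = 59·11(y − 9) + 9 ≡ y (since 59·11 ≡ 1 mod 72). So every y has a preimage.
Thus σ is bijective.
Since σ is bijective, we compute σ⁻¹(44): solve 59x + 9 ≡ 44 (mod 72), i.e. 59x ≡ 35 (mod 72).
Multiplying by 59⁻¹ = 11 gives x ≡ 11·35 = 385 = 5·72 + 25 ≡ 25 (mod 72).
Check: σ(25) = 59·25 + 9 = 1484 = 20·72 + 44 ≡ 44 (mod 72).

25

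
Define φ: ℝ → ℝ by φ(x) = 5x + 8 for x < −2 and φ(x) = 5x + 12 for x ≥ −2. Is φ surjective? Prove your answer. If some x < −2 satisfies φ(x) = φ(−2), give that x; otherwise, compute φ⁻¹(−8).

-16/5

Both pieces are strictly increasing (slopes 5 and 5), so each is injective on its own interval.
The left piece maps (−∞, −2) onto (−∞, −2); the right piece maps [−2, ∞) onto [2, ∞).
The union (−∞, −2) ∪ [2, ∞) omits the interval between −2 and 2; in particular −2 has no preimage. So φ is not surjective.
Because the two images are disjoint, no x < −2 has φ(x) = φ(−2), so we compute φ⁻¹(−8): −8 lies in (−∞, −2), so solve 5x + 8 = −8: x = (−8 − 8)/5 = −16/5.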